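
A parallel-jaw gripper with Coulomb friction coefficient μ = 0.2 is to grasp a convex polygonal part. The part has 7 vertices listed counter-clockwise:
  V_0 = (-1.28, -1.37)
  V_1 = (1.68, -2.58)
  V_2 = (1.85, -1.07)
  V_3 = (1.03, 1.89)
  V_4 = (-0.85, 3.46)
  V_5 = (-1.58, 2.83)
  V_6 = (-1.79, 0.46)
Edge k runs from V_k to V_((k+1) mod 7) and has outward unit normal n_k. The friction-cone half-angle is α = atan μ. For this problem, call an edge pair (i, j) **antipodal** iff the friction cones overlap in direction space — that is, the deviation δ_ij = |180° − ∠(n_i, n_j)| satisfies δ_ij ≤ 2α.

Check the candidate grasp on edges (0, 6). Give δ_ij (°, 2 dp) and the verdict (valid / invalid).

α = atan 0.2 = 11.31°;  2α = 22.62°
edge 0: e_0 = (+2.96, -1.21);  n_0 = (-0.3784, -0.9256)
edge 6: e_6 = (+0.51, -1.83);  n_6 = (-0.9633, -0.2685)
∠(n_0, n_6) = 52.19°
δ = |180° − 52.19°| = 127.81°
127.81° > 2α = 22.62°  →  invalid

δ = 127.81°, invalid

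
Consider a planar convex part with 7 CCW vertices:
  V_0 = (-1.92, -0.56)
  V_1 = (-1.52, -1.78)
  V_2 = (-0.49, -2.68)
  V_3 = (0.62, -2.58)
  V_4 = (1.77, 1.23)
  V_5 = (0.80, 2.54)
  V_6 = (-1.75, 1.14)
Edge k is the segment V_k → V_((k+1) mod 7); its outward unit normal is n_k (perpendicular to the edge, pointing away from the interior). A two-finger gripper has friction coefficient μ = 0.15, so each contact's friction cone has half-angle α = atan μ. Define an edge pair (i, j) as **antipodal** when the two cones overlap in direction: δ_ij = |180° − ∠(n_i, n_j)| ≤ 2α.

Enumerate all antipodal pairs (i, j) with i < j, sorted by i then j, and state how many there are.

count = 2; pairs: (1,4), (3,6)

α = atan 0.15 = 8.53°;  2α = 17.06°
n_0 = (-0.9502, -0.3116)
n_1 = (-0.6580, -0.7530)
n_2 = (+0.0897, -0.9960)
n_3 = (+0.9573, -0.2890)
n_4 = (+0.8037, +0.5951)
n_5 = (-0.4813, +0.8766)
n_6 = (-0.9950, +0.0995)
  (0,1): δ = 149.30°  ·
  (0,2): δ = 103.00°  ·
  (0,3): δ = 34.95°  ·
  (0,4): δ = 18.37°  ·
  (0,5): δ = 100.61°  ·
  (0,6): δ = 156.14°  ·
  (1,2): δ = 133.71°  ·
  (1,3): δ = 65.65°  ·
  (1,4): δ = 12.34°  ✓
  (1,5): δ = 69.91°  ·
  (1,6): δ = 125.44°  ·
  (2,3): δ = 111.94°  ·
  (2,4): δ = 58.63°  ·
  (2,5): δ = 23.62°  ·
  (2,6): δ = 79.14°  ·
  (3,4): δ = 126.69°  ·
  (3,5): δ = 44.44°  ·
  (3,6): δ = 11.09°  ✓
  (4,5): δ = 97.75°  ·
  (4,6): δ = 42.23°  ·
  (5,6): δ = 124.48°  ·
antipodal pairs: 2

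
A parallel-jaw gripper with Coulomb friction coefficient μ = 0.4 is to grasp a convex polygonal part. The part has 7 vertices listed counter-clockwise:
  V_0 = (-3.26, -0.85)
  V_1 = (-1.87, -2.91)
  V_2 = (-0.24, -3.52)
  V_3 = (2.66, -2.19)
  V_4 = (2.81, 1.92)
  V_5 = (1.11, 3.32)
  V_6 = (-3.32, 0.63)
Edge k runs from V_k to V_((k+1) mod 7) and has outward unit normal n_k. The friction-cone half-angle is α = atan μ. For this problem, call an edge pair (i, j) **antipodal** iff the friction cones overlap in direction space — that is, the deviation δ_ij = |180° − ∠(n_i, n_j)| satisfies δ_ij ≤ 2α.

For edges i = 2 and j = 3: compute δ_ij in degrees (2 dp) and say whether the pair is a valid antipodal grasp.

δ = 116.73°, invalid

α = atan 0.4 = 21.80°;  2α = 43.60°
edge 2: e_2 = (+2.90, +1.33);  n_2 = (+0.4169, -0.9090)
edge 3: e_3 = (+0.15, +4.11);  n_3 = (+0.9993, -0.0365)
∠(n_2, n_3) = 63.27°
δ = |180° − 63.27°| = 116.73°
116.73° > 2α = 43.60°  →  invalid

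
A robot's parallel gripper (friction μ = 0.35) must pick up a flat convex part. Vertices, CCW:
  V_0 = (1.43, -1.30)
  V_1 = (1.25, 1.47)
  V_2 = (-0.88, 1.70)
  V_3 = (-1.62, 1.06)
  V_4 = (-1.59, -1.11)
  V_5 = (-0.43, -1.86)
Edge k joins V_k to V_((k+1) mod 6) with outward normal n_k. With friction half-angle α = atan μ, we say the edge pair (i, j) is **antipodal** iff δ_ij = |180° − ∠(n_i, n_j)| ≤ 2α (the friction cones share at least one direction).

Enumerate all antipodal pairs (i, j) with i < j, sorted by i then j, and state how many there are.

count = 4; pairs: (0,3), (1,4), (1,5), (2,5)

α = atan 0.35 = 19.29°;  2α = 38.58°
n_0 = (+0.9979, +0.0648)
n_1 = (+0.1074, +0.9942)
n_2 = (-0.6542, +0.7564)
n_3 = (-0.9999, -0.0138)
n_4 = (-0.5430, -0.8398)
n_5 = (+0.2883, -0.9575)
  (0,1): δ = 99.88°  ·
  (0,2): δ = 52.86°  ·
  (0,3): δ = 2.93°  ✓
  (0,4): δ = 53.40°  ·
  (0,5): δ = 103.04°  ·
  (1,2): δ = 132.98°  ·
  (1,3): δ = 83.04°  ·
  (1,4): δ = 26.72°  ✓
  (1,5): δ = 22.92°  ✓
  (2,3): δ = 130.06°  ·
  (2,4): δ = 73.74°  ·
  (2,5): δ = 24.10°  ✓
  (3,4): δ = 123.68°  ·
  (3,5): δ = 74.04°  ·
  (4,5): δ = 130.36°  ·
antipodal pairs: 4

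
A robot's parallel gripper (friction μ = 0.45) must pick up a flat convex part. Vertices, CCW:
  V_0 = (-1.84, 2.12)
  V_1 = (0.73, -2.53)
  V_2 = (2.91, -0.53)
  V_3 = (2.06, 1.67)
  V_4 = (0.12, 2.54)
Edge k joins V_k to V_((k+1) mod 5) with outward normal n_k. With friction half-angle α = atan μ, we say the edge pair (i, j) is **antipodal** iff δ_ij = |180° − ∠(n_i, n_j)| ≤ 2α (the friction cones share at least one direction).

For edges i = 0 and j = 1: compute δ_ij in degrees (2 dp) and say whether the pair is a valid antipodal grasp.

δ = 76.39°, invalid

α = atan 0.45 = 24.23°;  2α = 48.46°
edge 0: e_0 = (+2.57, -4.65);  n_0 = (-0.8752, -0.4837)
edge 1: e_1 = (+2.18, +2.00);  n_1 = (+0.6760, -0.7369)
∠(n_0, n_1) = 103.61°
δ = |180° − 103.61°| = 76.39°
76.39° > 2α = 48.46°  →  invalid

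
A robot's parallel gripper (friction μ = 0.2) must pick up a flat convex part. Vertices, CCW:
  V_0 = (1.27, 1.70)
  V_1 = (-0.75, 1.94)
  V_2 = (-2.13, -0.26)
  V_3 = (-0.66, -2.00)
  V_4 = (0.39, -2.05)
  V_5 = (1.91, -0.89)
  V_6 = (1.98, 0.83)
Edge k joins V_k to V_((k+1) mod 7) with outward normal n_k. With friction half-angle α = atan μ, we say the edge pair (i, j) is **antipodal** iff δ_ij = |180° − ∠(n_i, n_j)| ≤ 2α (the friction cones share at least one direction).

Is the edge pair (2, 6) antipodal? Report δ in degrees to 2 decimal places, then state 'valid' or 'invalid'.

α = atan 0.2 = 11.31°;  2α = 22.62°
edge 2: e_2 = (+1.47, -1.74);  n_2 = (-0.7639, -0.6454)
edge 6: e_6 = (-0.71, +0.87);  n_6 = (+0.7748, +0.6323)
∠(n_2, n_6) = 179.03°
δ = |180° − 179.03°| = 0.97°
0.97° ≤ 2α = 22.62°  →  valid

δ = 0.97°, valid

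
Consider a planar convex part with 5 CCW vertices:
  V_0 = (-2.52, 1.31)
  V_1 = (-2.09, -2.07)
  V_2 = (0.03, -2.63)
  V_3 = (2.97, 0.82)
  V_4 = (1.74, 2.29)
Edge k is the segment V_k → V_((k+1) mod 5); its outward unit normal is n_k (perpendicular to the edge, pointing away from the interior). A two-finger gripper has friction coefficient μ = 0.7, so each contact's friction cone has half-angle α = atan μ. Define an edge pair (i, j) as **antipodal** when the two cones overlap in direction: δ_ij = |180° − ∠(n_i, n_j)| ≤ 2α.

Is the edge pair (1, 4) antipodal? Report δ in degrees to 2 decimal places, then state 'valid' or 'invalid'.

δ = 27.75°, valid

α = atan 0.7 = 34.99°;  2α = 69.98°
edge 1: e_1 = (+2.12, -0.56);  n_1 = (-0.2554, -0.9668)
edge 4: e_4 = (-4.26, -0.98);  n_4 = (-0.2242, +0.9745)
∠(n_1, n_4) = 152.25°
δ = |180° − 152.25°| = 27.75°
27.75° ≤ 2α = 69.98°  →  valid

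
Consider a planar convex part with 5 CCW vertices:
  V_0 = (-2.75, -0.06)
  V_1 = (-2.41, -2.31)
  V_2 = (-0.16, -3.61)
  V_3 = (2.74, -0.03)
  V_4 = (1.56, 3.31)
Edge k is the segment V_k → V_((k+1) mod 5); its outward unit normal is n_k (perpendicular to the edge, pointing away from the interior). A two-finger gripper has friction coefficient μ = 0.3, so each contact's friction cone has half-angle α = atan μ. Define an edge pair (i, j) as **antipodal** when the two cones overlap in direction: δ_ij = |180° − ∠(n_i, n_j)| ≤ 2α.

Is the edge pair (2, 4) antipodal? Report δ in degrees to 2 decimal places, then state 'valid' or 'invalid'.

α = atan 0.3 = 16.70°;  2α = 33.40°
edge 2: e_2 = (+2.90, +3.58);  n_2 = (+0.7770, -0.6294)
edge 4: e_4 = (-4.31, -3.37);  n_4 = (-0.6160, +0.7878)
∠(n_2, n_4) = 167.03°
δ = |180° − 167.03°| = 12.97°
12.97° ≤ 2α = 33.40°  →  valid

δ = 12.97°, valid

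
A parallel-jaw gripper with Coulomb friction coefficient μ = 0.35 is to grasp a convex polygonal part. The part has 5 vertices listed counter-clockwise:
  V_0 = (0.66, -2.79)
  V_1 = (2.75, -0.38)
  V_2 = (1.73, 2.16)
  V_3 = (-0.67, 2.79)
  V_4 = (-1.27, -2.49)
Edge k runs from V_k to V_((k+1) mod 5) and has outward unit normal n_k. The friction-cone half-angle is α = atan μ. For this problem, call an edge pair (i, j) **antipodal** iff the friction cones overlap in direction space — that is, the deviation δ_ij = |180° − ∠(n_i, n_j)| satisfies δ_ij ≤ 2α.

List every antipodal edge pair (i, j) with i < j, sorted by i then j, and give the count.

count = 3; pairs: (0,3), (1,3), (2,4)

α = atan 0.35 = 19.29°;  2α = 38.58°
n_0 = (+0.7555, -0.6552)
n_1 = (+0.9280, +0.3727)
n_2 = (+0.2539, +0.9672)
n_3 = (-0.9936, +0.1129)
n_4 = (-0.1536, -0.9881)
  (0,1): δ = 117.19°  ·
  (0,2): δ = 63.78°  ·
  (0,3): δ = 34.45°  ✓
  (0,4): δ = 122.10°  ·
  (1,2): δ = 126.59°  ·
  (1,3): δ = 28.36°  ✓
  (1,4): δ = 59.29°  ·
  (2,3): δ = 81.77°  ·
  (2,4): δ = 5.87°  ✓
  (3,4): δ = 92.35°  ·
antipodal pairs: 3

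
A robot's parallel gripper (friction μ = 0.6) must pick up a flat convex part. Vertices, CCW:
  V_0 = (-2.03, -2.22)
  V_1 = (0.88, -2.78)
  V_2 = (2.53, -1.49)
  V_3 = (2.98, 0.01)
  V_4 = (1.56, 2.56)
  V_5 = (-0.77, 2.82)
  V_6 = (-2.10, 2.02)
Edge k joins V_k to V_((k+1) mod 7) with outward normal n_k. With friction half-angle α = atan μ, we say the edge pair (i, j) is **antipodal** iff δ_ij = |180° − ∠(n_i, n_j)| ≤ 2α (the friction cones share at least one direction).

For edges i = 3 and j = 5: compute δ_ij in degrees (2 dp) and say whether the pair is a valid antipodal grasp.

α = atan 0.6 = 30.96°;  2α = 61.93°
edge 3: e_3 = (-1.42, +2.55);  n_3 = (+0.8737, +0.4865)
edge 5: e_5 = (-1.33, -0.80);  n_5 = (-0.5154, +0.8569)
∠(n_3, n_5) = 91.92°
δ = |180° − 91.92°| = 88.08°
88.08° > 2α = 61.93°  →  invalid

δ = 88.08°, invalid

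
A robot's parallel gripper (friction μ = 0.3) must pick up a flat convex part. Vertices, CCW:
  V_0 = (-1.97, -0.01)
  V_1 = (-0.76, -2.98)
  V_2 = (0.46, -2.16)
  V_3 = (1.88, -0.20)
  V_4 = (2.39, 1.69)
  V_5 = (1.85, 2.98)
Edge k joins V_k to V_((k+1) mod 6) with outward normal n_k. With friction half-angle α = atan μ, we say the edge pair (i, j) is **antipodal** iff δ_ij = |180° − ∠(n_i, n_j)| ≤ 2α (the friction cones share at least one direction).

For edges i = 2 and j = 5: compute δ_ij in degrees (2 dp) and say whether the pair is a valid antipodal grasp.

α = atan 0.3 = 16.70°;  2α = 33.40°
edge 2: e_2 = (+1.42, +1.96);  n_2 = (+0.8098, -0.5867)
edge 5: e_5 = (-3.82, -2.99);  n_5 = (-0.6164, +0.7875)
∠(n_2, n_5) = 163.97°
δ = |180° − 163.97°| = 16.03°
16.03° ≤ 2α = 33.40°  →  valid

δ = 16.03°, valid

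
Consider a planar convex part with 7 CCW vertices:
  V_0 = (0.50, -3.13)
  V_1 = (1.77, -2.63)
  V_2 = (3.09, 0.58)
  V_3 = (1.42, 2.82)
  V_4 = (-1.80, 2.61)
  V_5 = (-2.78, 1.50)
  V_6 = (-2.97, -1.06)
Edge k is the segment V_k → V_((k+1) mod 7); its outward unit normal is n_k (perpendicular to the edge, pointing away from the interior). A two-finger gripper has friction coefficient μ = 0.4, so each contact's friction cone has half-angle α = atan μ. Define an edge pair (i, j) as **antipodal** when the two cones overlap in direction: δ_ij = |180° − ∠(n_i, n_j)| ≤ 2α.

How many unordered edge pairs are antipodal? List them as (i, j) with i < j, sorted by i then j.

count = 7; pairs: (0,3), (0,4), (1,4), (1,5), (2,5), (2,6), (3,6)

α = atan 0.4 = 21.80°;  2α = 43.60°
n_0 = (+0.3663, -0.9305)
n_1 = (+0.9249, -0.3803)
n_2 = (+0.8017, +0.5977)
n_3 = (-0.0651, +0.9979)
n_4 = (-0.7496, +0.6618)
n_5 = (-0.9973, +0.0740)
n_6 = (-0.5123, -0.8588)
  (0,1): δ = 133.84°  ·
  (0,2): δ = 74.78°  ·
  (0,3): δ = 17.76°  ✓
  (0,4): δ = 27.07°  ✓
  (0,5): δ = 64.27°  ·
  (0,6): δ = 127.69°  ·
  (1,2): δ = 120.94°  ·
  (1,3): δ = 63.92°  ·
  (1,4): δ = 19.09°  ✓
  (1,5): δ = 18.11°  ✓
  (1,6): δ = 81.54°  ·
  (2,3): δ = 122.97°  ·
  (2,4): δ = 78.15°  ·
  (2,5): δ = 40.95°  ✓
  (2,6): δ = 22.48°  ✓
  (3,4): δ = 135.17°  ·
  (3,5): δ = 97.98°  ·
  (3,6): δ = 34.55°  ✓
  (4,5): δ = 142.80°  ·
  (4,6): δ = 79.38°  ·
  (5,6): δ = 116.57°  ·
antipodal pairs: 7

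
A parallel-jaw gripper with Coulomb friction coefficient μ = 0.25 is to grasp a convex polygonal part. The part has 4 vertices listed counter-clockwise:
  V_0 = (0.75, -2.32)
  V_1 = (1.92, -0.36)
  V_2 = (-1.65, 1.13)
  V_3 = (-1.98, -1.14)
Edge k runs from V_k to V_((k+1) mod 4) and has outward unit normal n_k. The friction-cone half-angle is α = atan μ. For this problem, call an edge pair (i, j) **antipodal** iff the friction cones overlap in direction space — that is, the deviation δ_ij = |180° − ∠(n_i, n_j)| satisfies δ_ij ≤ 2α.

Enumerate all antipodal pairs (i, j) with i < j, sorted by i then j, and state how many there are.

count = 2; pairs: (0,2), (1,3)

α = atan 0.25 = 14.04°;  2α = 28.07°
n_0 = (+0.8587, -0.5126)
n_1 = (+0.3852, +0.9228)
n_2 = (-0.9896, +0.1439)
n_3 = (-0.3968, -0.9179)
  (0,1): δ = 81.82°  ·
  (0,2): δ = 22.56°  ✓
  (0,3): δ = 97.46°  ·
  (1,2): δ = 75.62°  ·
  (1,3): δ = 0.72°  ✓
  (2,3): δ = 105.10°  ·
antipodal pairs: 2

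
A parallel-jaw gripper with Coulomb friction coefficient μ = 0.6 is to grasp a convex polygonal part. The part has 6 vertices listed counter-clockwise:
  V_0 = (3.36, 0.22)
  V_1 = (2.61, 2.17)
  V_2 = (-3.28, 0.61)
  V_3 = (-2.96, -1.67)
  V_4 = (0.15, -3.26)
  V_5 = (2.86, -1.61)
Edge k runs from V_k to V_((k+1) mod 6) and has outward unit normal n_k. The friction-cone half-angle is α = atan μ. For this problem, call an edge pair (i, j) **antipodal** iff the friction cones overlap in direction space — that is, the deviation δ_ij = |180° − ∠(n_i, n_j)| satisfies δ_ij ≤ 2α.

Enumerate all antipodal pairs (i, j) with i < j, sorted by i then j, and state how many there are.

count = 6; pairs: (0,2), (0,3), (1,3), (1,4), (1,5), (2,5)

α = atan 0.6 = 30.96°;  2α = 61.93°
n_0 = (+0.9333, +0.3590)
n_1 = (-0.2560, +0.9667)
n_2 = (-0.9903, -0.1390)
n_3 = (-0.4552, -0.8904)
n_4 = (+0.5200, -0.8541)
n_5 = (+0.9646, -0.2636)
  (0,1): δ = 96.20°  ·
  (0,2): δ = 13.05°  ✓
  (0,3): δ = 41.88°  ✓
  (0,4): δ = 100.30°  ·
  (0,5): δ = 143.68°  ·
  (1,2): δ = 96.85°  ·
  (1,3): δ = 41.91°  ✓
  (1,4): δ = 16.50°  ✓
  (1,5): δ = 59.88°  ✓
  (2,3): δ = 125.07°  ·
  (2,4): δ = 66.65°  ·
  (2,5): δ = 23.27°  ✓
  (3,4): δ = 121.59°  ·
  (3,5): δ = 78.20°  ·
  (4,5): δ = 136.62°  ·
antipodal pairs: 6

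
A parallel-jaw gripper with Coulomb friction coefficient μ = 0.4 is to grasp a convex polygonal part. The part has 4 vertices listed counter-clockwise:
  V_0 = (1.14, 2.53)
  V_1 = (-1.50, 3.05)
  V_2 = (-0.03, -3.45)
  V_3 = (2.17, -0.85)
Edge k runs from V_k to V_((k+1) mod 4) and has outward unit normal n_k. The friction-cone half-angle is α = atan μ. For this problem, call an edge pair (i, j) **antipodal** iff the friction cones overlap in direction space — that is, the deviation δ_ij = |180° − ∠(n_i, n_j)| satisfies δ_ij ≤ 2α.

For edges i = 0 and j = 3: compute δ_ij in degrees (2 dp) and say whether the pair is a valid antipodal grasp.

α = atan 0.4 = 21.80°;  2α = 43.60°
edge 0: e_0 = (-2.64, +0.52);  n_0 = (+0.1933, +0.9811)
edge 3: e_3 = (-1.03, +3.38);  n_3 = (+0.9566, +0.2915)
∠(n_0, n_3) = 61.91°
δ = |180° − 61.91°| = 118.09°
118.09° > 2α = 43.60°  →  invalid

δ = 118.09°, invalid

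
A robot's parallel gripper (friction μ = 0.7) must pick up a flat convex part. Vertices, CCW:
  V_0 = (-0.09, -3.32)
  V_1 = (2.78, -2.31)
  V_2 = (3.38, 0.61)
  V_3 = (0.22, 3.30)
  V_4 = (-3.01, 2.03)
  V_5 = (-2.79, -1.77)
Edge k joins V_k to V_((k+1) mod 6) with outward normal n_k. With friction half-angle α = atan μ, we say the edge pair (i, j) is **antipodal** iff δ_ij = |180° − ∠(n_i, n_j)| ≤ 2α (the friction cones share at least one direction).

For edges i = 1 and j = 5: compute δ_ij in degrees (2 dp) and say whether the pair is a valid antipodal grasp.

δ = 71.75°, invalid

α = atan 0.7 = 34.99°;  2α = 69.98°
edge 1: e_1 = (+0.60, +2.92);  n_1 = (+0.9795, -0.2013)
edge 5: e_5 = (+2.70, -1.55);  n_5 = (-0.4979, -0.8673)
∠(n_1, n_5) = 108.25°
δ = |180° − 108.25°| = 71.75°
71.75° > 2α = 69.98°  →  invalid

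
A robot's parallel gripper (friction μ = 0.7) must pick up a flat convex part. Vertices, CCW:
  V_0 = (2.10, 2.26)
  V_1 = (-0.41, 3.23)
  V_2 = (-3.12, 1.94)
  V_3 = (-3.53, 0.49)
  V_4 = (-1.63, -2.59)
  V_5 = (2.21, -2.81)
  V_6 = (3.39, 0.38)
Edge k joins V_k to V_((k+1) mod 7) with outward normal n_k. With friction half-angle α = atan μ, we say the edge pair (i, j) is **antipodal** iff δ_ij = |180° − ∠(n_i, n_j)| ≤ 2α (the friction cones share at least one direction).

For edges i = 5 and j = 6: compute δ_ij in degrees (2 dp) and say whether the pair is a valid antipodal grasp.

α = atan 0.7 = 34.99°;  2α = 69.98°
edge 5: e_5 = (+1.18, +3.19);  n_5 = (+0.9379, -0.3469)
edge 6: e_6 = (-1.29, +1.88);  n_6 = (+0.8246, +0.5658)
∠(n_5, n_6) = 54.76°
δ = |180° − 54.76°| = 125.24°
125.24° > 2α = 69.98°  →  invalid

δ = 125.24°, invalid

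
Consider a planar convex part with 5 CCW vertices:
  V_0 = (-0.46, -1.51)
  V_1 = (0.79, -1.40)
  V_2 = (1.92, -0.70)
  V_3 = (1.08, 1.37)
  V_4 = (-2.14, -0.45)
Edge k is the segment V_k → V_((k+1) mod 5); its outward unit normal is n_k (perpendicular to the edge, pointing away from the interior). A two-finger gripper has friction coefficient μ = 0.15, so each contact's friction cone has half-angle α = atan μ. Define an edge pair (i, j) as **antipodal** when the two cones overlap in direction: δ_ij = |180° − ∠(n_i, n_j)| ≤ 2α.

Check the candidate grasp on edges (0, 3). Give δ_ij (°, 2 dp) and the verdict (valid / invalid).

α = atan 0.15 = 8.53°;  2α = 17.06°
edge 0: e_0 = (+1.25, +0.11);  n_0 = (+0.0877, -0.9962)
edge 3: e_3 = (-3.22, -1.82);  n_3 = (-0.4921, +0.8706)
∠(n_0, n_3) = 155.55°
δ = |180° − 155.55°| = 24.45°
24.45° > 2α = 17.06°  →  invalid

δ = 24.45°, invalid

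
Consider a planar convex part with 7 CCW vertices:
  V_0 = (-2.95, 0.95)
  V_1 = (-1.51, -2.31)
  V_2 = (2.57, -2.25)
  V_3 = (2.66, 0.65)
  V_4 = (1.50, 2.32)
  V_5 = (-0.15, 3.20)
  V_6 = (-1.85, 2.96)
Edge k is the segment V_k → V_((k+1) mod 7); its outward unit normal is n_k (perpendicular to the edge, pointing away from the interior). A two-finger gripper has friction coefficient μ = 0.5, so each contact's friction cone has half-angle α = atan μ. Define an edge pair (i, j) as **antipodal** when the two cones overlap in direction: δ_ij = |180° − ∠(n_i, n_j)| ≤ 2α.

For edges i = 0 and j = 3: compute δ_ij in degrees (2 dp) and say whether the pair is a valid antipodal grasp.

α = atan 0.5 = 26.57°;  2α = 53.13°
edge 0: e_0 = (+1.44, -3.26);  n_0 = (-0.9147, -0.4041)
edge 3: e_3 = (-1.16, +1.67);  n_3 = (+0.8213, +0.5705)
∠(n_0, n_3) = 169.05°
δ = |180° − 169.05°| = 10.95°
10.95° ≤ 2α = 53.13°  →  valid

δ = 10.95°, valid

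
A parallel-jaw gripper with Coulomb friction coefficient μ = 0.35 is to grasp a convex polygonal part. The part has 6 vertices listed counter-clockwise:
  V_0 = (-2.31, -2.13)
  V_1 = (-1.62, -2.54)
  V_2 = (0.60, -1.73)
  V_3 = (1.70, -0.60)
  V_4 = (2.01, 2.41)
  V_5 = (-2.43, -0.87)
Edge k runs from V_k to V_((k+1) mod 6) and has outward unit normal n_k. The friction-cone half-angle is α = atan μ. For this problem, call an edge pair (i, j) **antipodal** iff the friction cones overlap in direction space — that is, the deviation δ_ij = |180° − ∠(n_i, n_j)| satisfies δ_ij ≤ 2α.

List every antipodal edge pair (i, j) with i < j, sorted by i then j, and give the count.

count = 3; pairs: (1,4), (2,4), (3,5)

α = atan 0.35 = 19.29°;  2α = 38.58°
n_0 = (-0.5108, -0.8597)
n_1 = (+0.3428, -0.9394)
n_2 = (+0.7166, -0.6975)
n_3 = (+0.9947, -0.1024)
n_4 = (-0.5942, +0.8043)
n_5 = (-0.9955, -0.0948)
  (0,1): δ = 129.24°  ·
  (0,2): δ = 103.51°  ·
  (0,3): δ = 65.16°  ·
  (0,4): δ = 67.17°  ·
  (0,5): δ = 126.16°  ·
  (1,2): δ = 154.27°  ·
  (1,3): δ = 115.93°  ·
  (1,4): δ = 16.41°  ✓
  (1,5): δ = 75.40°  ·
  (2,3): δ = 141.65°  ·
  (2,4): δ = 9.32°  ✓
  (2,5): δ = 49.67°  ·
  (3,4): δ = 47.67°  ·
  (3,5): δ = 11.32°  ✓
  (4,5): δ = 121.01°  ·
antipodal pairs: 3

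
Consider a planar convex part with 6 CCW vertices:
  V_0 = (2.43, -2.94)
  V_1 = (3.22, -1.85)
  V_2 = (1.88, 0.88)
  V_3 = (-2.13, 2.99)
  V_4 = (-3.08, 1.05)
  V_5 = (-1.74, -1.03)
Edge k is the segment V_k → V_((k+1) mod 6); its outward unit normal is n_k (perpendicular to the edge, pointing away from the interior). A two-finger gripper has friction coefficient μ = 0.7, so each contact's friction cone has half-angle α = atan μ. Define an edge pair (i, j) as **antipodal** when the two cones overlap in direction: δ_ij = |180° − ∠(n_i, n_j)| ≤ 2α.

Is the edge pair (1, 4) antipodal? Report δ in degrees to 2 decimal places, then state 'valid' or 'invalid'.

α = atan 0.7 = 34.99°;  2α = 69.98°
edge 1: e_1 = (-1.34, +2.73);  n_1 = (+0.8977, +0.4406)
edge 4: e_4 = (+1.34, -2.08);  n_4 = (-0.8407, -0.5416)
∠(n_1, n_4) = 173.35°
δ = |180° − 173.35°| = 6.65°
6.65° ≤ 2α = 69.98°  →  valid

δ = 6.65°, valid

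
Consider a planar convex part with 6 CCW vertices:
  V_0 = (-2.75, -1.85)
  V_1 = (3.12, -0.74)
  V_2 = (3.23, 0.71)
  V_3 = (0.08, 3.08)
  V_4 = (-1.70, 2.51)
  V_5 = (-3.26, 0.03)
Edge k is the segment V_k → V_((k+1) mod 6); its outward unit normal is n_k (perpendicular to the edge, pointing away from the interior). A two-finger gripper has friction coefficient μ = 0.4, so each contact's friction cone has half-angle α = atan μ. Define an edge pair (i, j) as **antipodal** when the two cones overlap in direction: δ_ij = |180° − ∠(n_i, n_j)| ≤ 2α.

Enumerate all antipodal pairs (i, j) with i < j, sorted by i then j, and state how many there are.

count = 4; pairs: (0,3), (1,4), (1,5), (2,5)

α = atan 0.4 = 21.80°;  2α = 43.60°
n_0 = (+0.1858, -0.9826)
n_1 = (+0.9971, -0.0756)
n_2 = (+0.6012, +0.7991)
n_3 = (-0.3050, +0.9524)
n_4 = (-0.8465, +0.5325)
n_5 = (-0.9651, -0.2618)
  (0,1): δ = 105.05°  ·
  (0,2): δ = 47.67°  ·
  (0,3): δ = 7.05°  ✓
  (0,4): δ = 47.12°  ·
  (0,5): δ = 94.47°  ·
  (1,2): δ = 122.62°  ·
  (1,3): δ = 67.91°  ·
  (1,4): δ = 27.83°  ✓
  (1,5): δ = 19.52°  ✓
  (2,3): δ = 125.29°  ·
  (2,4): δ = 85.21°  ·
  (2,5): δ = 37.87°  ✓
  (3,4): δ = 139.93°  ·
  (3,5): δ = 92.58°  ·
  (4,5): δ = 132.65°  ·
antipodal pairs: 4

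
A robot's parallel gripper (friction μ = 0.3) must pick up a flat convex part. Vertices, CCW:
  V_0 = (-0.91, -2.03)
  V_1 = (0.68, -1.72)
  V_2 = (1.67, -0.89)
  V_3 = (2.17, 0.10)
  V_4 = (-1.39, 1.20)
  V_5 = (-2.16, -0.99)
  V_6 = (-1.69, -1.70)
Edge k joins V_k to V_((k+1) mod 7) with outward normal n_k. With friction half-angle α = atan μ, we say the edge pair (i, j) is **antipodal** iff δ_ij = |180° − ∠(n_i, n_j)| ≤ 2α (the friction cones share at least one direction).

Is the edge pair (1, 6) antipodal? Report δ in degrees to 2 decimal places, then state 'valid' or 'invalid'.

δ = 117.09°, invalid

α = atan 0.3 = 16.70°;  2α = 33.40°
edge 1: e_1 = (+0.99, +0.83);  n_1 = (+0.6425, -0.7663)
edge 6: e_6 = (+0.78, -0.33);  n_6 = (-0.3896, -0.9210)
∠(n_1, n_6) = 62.91°
δ = |180° − 62.91°| = 117.09°
117.09° > 2α = 33.40°  →  invalid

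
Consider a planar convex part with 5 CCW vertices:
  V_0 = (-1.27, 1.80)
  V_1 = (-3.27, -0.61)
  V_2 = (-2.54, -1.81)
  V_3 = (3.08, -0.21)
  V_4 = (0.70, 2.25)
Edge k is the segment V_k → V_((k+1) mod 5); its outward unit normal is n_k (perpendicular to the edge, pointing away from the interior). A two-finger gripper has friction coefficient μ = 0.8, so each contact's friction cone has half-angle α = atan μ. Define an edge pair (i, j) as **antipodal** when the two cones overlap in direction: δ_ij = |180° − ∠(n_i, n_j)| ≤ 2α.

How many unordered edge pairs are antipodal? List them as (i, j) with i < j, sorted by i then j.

count = 5; pairs: (0,2), (1,3), (1,4), (2,3), (2,4)

α = atan 0.8 = 38.66°;  2α = 77.32°
n_0 = (-0.7695, +0.6386)
n_1 = (-0.8543, -0.5197)
n_2 = (+0.2738, -0.9618)
n_3 = (+0.7187, +0.6953)
n_4 = (-0.2227, +0.9749)
  (0,1): δ = 109.00°  ·
  (0,2): δ = 34.42°  ✓
  (0,3): δ = 83.74°  ·
  (0,4): δ = 142.56°  ·
  (1,2): δ = 105.42°  ·
  (1,3): δ = 12.74°  ✓
  (1,4): δ = 71.55°  ✓
  (2,3): δ = 61.84°  ✓
  (2,4): δ = 3.02°  ✓
  (3,4): δ = 121.19°  ·
antipodal pairs: 5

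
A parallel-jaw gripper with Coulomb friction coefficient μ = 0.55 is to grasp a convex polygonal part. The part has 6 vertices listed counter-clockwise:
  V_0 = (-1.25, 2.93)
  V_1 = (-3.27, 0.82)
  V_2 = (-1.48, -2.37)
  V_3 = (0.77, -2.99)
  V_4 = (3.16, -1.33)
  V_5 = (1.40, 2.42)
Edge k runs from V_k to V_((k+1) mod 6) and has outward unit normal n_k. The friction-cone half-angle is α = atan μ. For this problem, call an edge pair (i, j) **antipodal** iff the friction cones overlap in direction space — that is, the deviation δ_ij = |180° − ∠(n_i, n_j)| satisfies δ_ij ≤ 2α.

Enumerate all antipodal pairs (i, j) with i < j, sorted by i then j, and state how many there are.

count = 6; pairs: (0,3), (1,4), (1,5), (2,4), (2,5), (3,5)

α = atan 0.55 = 28.81°;  2α = 57.62°
n_0 = (-0.7223, +0.6915)
n_1 = (-0.8721, -0.4894)
n_2 = (-0.2657, -0.9641)
n_3 = (+0.5705, -0.8213)
n_4 = (+0.9053, +0.4249)
n_5 = (+0.1890, +0.9820)
  (0,1): δ = 106.95°  ·
  (0,2): δ = 61.65°  ·
  (0,3): δ = 11.47°  ✓
  (0,4): δ = 68.89°  ·
  (0,5): δ = 122.86°  ·
  (1,2): δ = 134.70°  ·
  (1,3): δ = 84.52°  ·
  (1,4): δ = 4.16°  ✓
  (1,5): δ = 49.81°  ✓
  (2,3): δ = 129.81°  ·
  (2,4): δ = 49.45°  ✓
  (2,5): δ = 4.51°  ✓
  (3,4): δ = 99.64°  ·
  (3,5): δ = 45.68°  ✓
  (4,5): δ = 126.04°  ·
antipodal pairs: 6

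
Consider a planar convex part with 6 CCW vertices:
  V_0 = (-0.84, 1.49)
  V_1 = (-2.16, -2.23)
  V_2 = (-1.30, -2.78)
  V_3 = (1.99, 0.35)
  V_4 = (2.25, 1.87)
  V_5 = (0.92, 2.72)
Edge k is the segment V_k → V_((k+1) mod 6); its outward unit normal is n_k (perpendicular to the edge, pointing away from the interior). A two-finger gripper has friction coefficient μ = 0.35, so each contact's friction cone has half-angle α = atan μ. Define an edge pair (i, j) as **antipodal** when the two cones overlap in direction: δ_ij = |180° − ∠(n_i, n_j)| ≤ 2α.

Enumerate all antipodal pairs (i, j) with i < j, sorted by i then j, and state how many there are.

α = atan 0.35 = 19.29°;  2α = 38.58°
n_0 = (-0.9424, +0.3344)
n_1 = (-0.5388, -0.8424)
n_2 = (+0.6893, -0.7245)
n_3 = (+0.9857, -0.1686)
n_4 = (+0.5385, +0.8426)
n_5 = (-0.5728, +0.8197)
  (0,1): δ = 103.06°  ·
  (0,2): δ = 26.89°  ✓
  (0,3): δ = 9.83°  ✓
  (0,4): δ = 76.95°  ·
  (0,5): δ = 144.48°  ·
  (1,2): δ = 103.83°  ·
  (1,3): δ = 67.11°  ·
  (1,4): δ = 0.02°  ✓
  (1,5): δ = 67.55°  ·
  (2,3): δ = 143.28°  ·
  (2,4): δ = 76.15°  ·
  (2,5): δ = 8.62°  ✓
  (3,4): δ = 112.88°  ·
  (3,5): δ = 45.35°  ·
  (4,5): δ = 112.47°  ·
antipodal pairs: 4

count = 4; pairs: (0,2), (0,3), (1,4), (2,5)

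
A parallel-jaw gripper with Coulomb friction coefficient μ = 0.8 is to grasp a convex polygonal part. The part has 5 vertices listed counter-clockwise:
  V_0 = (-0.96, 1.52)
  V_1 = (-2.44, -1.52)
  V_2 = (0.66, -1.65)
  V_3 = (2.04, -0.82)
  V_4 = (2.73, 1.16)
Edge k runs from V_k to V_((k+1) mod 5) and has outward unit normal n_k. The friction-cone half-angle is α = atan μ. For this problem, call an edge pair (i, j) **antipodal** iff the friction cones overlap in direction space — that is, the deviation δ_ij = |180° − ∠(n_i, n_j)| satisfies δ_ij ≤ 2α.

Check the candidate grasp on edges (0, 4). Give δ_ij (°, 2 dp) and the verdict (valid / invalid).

α = atan 0.8 = 38.66°;  2α = 77.32°
edge 0: e_0 = (-1.48, -3.04);  n_0 = (-0.8991, +0.4377)
edge 4: e_4 = (-3.69, +0.36);  n_4 = (+0.0971, +0.9953)
∠(n_0, n_4) = 69.61°
δ = |180° − 69.61°| = 110.39°
110.39° > 2α = 77.32°  →  invalid

δ = 110.39°, invalid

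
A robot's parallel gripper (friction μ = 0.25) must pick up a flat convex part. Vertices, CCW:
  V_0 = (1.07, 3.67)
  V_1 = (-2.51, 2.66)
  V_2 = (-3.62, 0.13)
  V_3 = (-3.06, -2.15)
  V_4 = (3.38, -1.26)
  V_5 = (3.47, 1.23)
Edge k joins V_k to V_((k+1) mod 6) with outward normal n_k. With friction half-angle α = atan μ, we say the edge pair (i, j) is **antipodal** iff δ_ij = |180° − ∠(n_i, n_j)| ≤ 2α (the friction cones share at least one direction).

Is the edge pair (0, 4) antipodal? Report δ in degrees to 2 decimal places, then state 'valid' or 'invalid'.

δ = 72.17°, invalid

α = atan 0.25 = 14.04°;  2α = 28.07°
edge 0: e_0 = (-3.58, -1.01);  n_0 = (-0.2715, +0.9624)
edge 4: e_4 = (+0.09, +2.49);  n_4 = (+0.9993, -0.0361)
∠(n_0, n_4) = 107.83°
δ = |180° − 107.83°| = 72.17°
72.17° > 2α = 28.07°  →  invalid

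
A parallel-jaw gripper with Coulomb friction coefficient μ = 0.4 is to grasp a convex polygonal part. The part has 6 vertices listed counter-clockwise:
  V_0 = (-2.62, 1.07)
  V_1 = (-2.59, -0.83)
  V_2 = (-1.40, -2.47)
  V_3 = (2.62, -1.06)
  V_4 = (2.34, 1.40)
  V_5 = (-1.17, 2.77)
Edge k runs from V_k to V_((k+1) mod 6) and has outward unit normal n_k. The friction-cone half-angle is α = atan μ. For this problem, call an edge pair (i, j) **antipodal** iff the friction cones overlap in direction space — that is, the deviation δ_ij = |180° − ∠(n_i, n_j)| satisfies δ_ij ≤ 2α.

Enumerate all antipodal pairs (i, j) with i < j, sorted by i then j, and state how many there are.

count = 5; pairs: (0,3), (1,3), (1,4), (2,4), (2,5)

α = atan 0.4 = 21.80°;  2α = 43.60°
n_0 = (-0.9999, -0.0158)
n_1 = (-0.8094, -0.5873)
n_2 = (+0.3310, -0.9436)
n_3 = (+0.9936, +0.1131)
n_4 = (+0.3636, +0.9316)
n_5 = (-0.7608, +0.6489)
  (0,1): δ = 144.94°  ·
  (0,2): δ = 71.58°  ·
  (0,3): δ = 5.59°  ✓
  (0,4): δ = 67.77°  ·
  (0,5): δ = 138.63°  ·
  (1,2): δ = 106.64°  ·
  (1,3): δ = 29.47°  ✓
  (1,4): δ = 32.71°  ✓
  (1,5): δ = 103.57°  ·
  (2,3): δ = 102.83°  ·
  (2,4): δ = 40.65°  ✓
  (2,5): δ = 30.21°  ✓
  (3,4): δ = 117.81°  ·
  (3,5): δ = 46.96°  ·
  (4,5): δ = 109.14°  ·
antipodal pairs: 5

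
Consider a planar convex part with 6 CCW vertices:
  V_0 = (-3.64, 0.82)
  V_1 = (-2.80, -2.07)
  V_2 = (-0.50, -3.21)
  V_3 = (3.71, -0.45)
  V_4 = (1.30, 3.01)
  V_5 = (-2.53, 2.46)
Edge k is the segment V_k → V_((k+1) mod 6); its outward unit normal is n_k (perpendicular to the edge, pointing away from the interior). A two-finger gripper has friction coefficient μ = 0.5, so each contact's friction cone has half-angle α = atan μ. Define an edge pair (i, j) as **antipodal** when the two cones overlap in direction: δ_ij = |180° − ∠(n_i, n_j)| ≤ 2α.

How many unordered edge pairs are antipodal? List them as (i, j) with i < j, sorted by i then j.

α = atan 0.5 = 26.57°;  2α = 53.13°
n_0 = (-0.9603, -0.2791)
n_1 = (-0.4441, -0.8960)
n_2 = (+0.5483, -0.8363)
n_3 = (+0.8206, +0.5716)
n_4 = (-0.1421, +0.9898)
n_5 = (-0.8281, +0.5605)
  (0,1): δ = 132.57°  ·
  (0,2): δ = 72.96°  ·
  (0,3): δ = 18.65°  ✓
  (0,4): δ = 81.97°  ·
  (0,5): δ = 129.70°  ·
  (1,2): δ = 120.39°  ·
  (1,3): δ = 28.78°  ✓
  (1,4): δ = 34.54°  ✓
  (1,5): δ = 82.27°  ·
  (2,3): δ = 88.39°  ·
  (2,4): δ = 25.08°  ✓
  (2,5): δ = 22.66°  ✓
  (3,4): δ = 116.69°  ·
  (3,5): δ = 68.95°  ·
  (4,5): δ = 132.26°  ·
antipodal pairs: 5

count = 5; pairs: (0,3), (1,3), (1,4), (2,4), (2,5)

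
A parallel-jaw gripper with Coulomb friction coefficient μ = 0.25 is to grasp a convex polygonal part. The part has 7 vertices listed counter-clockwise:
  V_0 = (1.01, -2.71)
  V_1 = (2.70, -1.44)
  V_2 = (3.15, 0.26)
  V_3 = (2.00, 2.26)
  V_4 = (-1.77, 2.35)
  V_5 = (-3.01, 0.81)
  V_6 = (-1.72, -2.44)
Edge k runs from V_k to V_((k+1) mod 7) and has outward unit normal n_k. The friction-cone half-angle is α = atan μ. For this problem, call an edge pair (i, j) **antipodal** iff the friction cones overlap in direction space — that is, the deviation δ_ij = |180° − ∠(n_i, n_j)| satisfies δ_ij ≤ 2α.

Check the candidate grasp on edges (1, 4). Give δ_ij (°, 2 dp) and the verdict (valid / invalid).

δ = 24.01°, valid

α = atan 0.25 = 14.04°;  2α = 28.07°
edge 1: e_1 = (+0.45, +1.70);  n_1 = (+0.9667, -0.2559)
edge 4: e_4 = (-1.24, -1.54);  n_4 = (-0.7789, +0.6272)
∠(n_1, n_4) = 155.99°
δ = |180° − 155.99°| = 24.01°
24.01° ≤ 2α = 28.07°  →  valid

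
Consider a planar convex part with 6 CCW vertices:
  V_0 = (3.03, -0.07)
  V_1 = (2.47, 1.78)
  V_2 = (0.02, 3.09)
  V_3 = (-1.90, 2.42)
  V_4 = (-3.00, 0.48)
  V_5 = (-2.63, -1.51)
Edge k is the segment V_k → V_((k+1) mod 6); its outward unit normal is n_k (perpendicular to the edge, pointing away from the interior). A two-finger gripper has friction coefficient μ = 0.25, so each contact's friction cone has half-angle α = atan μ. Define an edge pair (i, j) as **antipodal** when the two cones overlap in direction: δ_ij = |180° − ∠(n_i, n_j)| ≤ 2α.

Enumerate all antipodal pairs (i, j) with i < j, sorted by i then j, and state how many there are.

α = atan 0.25 = 14.04°;  2α = 28.07°
n_0 = (+0.9571, +0.2897)
n_1 = (+0.4715, +0.8819)
n_2 = (-0.3295, +0.9442)
n_3 = (-0.8699, +0.4932)
n_4 = (-0.9832, -0.1828)
n_5 = (+0.2466, -0.9691)
  (0,1): δ = 134.97°  ·
  (0,2): δ = 87.60°  ·
  (0,3): δ = 46.39°  ·
  (0,4): δ = 6.31°  ✓
  (0,5): δ = 87.43°  ·
  (1,2): δ = 132.63°  ·
  (1,3): δ = 91.42°  ·
  (1,4): δ = 51.33°  ·
  (1,5): δ = 42.41°  ·
  (2,3): δ = 138.79°  ·
  (2,4): δ = 98.70°  ·
  (2,5): δ = 4.96°  ✓
  (3,4): δ = 139.91°  ·
  (3,5): δ = 46.17°  ·
  (4,5): δ = 86.26°  ·
antipodal pairs: 2

count = 2; pairs: (0,4), (2,5)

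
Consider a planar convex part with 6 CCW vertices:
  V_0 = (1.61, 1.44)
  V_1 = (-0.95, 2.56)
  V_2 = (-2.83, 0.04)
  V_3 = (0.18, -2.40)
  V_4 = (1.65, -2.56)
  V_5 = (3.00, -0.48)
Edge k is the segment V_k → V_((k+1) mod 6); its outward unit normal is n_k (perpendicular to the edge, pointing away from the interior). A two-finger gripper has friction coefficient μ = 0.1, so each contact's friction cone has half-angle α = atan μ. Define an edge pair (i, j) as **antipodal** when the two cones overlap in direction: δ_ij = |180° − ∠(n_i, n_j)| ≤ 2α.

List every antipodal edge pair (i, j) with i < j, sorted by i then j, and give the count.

count = 1; pairs: (1,4)

α = atan 0.1 = 5.71°;  2α = 11.42°
n_0 = (+0.4008, +0.9162)
n_1 = (-0.8015, +0.5980)
n_2 = (-0.6297, -0.7768)
n_3 = (-0.1082, -0.9941)
n_4 = (+0.8388, -0.5444)
n_5 = (+0.8100, +0.5864)
  (0,1): δ = 103.09°  ·
  (0,2): δ = 15.40°  ·
  (0,3): δ = 17.42°  ·
  (0,4): δ = 80.64°  ·
  (0,5): δ = 149.53°  ·
  (1,2): δ = 92.31°  ·
  (1,3): δ = 59.49°  ·
  (1,4): δ = 3.74°  ✓
  (1,5): δ = 72.63°  ·
  (2,3): δ = 147.18°  ·
  (2,4): δ = 83.96°  ·
  (2,5): δ = 15.07°  ·
  (3,4): δ = 116.77°  ·
  (3,5): δ = 47.89°  ·
  (4,5): δ = 111.11°  ·
antipodal pairs: 1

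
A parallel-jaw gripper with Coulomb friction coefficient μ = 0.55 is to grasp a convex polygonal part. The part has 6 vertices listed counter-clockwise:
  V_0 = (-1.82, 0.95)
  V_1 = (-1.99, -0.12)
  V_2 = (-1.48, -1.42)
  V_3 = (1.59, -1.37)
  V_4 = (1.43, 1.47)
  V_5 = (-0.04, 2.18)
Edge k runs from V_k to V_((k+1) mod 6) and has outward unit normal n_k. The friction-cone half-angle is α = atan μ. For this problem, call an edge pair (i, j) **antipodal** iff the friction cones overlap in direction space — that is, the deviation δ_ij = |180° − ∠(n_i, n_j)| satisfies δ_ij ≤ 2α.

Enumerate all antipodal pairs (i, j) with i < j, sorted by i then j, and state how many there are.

α = atan 0.55 = 28.81°;  2α = 57.62°
n_0 = (-0.9876, +0.1569)
n_1 = (-0.9309, -0.3652)
n_2 = (+0.0163, -0.9999)
n_3 = (+0.9984, +0.0562)
n_4 = (+0.4349, +0.9005)
n_5 = (-0.5685, +0.8227)
  (0,1): δ = 149.55°  ·
  (0,2): δ = 80.04°  ·
  (0,3): δ = 12.25°  ✓
  (0,4): δ = 73.25°  ·
  (0,5): δ = 133.67°  ·
  (1,2): δ = 110.49°  ·
  (1,3): δ = 18.20°  ✓
  (1,4): δ = 42.80°  ✓
  (1,5): δ = 103.22°  ·
  (2,3): δ = 87.71°  ·
  (2,4): δ = 26.71°  ✓
  (2,5): δ = 33.71°  ✓
  (3,4): δ = 119.00°  ·
  (3,5): δ = 58.58°  ·
  (4,5): δ = 119.57°  ·
antipodal pairs: 5

count = 5; pairs: (0,3), (1,3), (1,4), (2,4), (2,5)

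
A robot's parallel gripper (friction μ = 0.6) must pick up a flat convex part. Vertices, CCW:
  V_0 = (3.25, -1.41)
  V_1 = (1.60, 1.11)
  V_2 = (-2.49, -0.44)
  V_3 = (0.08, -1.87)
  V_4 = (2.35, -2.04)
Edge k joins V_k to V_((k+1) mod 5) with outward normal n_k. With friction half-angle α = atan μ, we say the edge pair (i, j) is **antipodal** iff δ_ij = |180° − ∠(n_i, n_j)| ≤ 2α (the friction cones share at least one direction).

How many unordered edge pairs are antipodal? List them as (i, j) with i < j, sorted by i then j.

α = atan 0.6 = 30.96°;  2α = 61.93°
n_0 = (+0.8366, +0.5478)
n_1 = (-0.3544, +0.9351)
n_2 = (-0.4862, -0.8738)
n_3 = (-0.0747, -0.9972)
n_4 = (+0.5735, -0.8192)
  (0,1): δ = 102.46°  ·
  (0,2): δ = 27.69°  ✓
  (0,3): δ = 52.50°  ✓
  (0,4): δ = 91.78°  ·
  (1,2): δ = 49.85°  ✓
  (1,3): δ = 25.04°  ✓
  (1,4): δ = 14.24°  ✓
  (2,3): δ = 155.19°  ·
  (2,4): δ = 115.92°  ·
  (3,4): δ = 140.73°  ·
antipodal pairs: 5

count = 5; pairs: (0,2), (0,3), (1,2), (1,3), (1,4)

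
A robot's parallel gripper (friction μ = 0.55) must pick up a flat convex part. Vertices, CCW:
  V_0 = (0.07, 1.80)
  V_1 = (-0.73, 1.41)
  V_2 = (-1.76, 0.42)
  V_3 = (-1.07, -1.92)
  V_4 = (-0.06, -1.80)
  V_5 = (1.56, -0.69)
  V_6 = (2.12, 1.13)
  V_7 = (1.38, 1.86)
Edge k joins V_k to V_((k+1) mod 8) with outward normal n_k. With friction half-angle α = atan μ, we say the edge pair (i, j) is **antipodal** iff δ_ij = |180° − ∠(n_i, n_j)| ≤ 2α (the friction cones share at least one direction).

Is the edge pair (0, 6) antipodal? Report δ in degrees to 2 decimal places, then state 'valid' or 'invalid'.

δ = 109.40°, invalid

α = atan 0.55 = 28.81°;  2α = 57.62°
edge 0: e_0 = (-0.80, -0.39);  n_0 = (-0.4382, +0.8989)
edge 6: e_6 = (-0.74, +0.73);  n_6 = (+0.7023, +0.7119)
∠(n_0, n_6) = 70.60°
δ = |180° − 70.60°| = 109.40°
109.40° > 2α = 57.62°  →  invalid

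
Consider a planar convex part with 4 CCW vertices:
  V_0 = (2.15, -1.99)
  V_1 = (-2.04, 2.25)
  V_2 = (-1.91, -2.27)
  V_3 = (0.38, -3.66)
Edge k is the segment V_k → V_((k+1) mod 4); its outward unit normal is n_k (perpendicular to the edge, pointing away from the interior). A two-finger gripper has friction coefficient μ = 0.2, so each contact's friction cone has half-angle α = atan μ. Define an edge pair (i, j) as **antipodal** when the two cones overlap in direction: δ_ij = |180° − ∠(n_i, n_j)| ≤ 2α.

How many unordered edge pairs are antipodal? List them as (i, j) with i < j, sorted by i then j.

α = atan 0.2 = 11.31°;  2α = 22.62°
n_0 = (+0.7113, +0.7029)
n_1 = (-0.9996, -0.0287)
n_2 = (-0.5189, -0.8548)
n_3 = (+0.6863, -0.7274)
  (0,1): δ = 43.01°  ·
  (0,2): δ = 14.08°  ✓
  (0,3): δ = 88.67°  ·
  (1,2): δ = 122.90°  ·
  (1,3): δ = 48.31°  ·
  (2,3): δ = 105.41°  ·
antipodal pairs: 1

count = 1; pairs: (0,2)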